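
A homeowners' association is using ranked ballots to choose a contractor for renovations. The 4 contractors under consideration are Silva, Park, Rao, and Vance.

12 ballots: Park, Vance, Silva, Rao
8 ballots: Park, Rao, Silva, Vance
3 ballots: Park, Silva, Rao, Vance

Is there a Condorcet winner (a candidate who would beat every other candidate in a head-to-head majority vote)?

Head-to-head results (23 voters total):
Silva vs Park: Park wins 23–0.
Silva vs Rao: Silva wins 15–8.
Silva vs Vance: Vance wins 12–11.
Park vs Rao: Park wins 23–0.
Park vs Vance: Park wins 23–0.
Rao vs Vance: Vance wins 12–11.
Park beats each rival — Silva (23–0), Rao (23–0), Vance (23–0) — so Park is the Condorcet winner.

Yes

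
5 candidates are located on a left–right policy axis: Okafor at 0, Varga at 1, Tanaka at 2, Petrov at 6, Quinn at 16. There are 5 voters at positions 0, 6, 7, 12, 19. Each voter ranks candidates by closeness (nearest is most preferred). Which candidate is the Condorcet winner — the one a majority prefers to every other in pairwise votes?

Petrov

With single-peaked preferences on a line, the Condorcet winner is the candidate closest to the median voter.
The median voter (position 7) is closest to Petrov at 6.
Check: Petrov vs Okafor — voters closer to Petrov: 4 of 5.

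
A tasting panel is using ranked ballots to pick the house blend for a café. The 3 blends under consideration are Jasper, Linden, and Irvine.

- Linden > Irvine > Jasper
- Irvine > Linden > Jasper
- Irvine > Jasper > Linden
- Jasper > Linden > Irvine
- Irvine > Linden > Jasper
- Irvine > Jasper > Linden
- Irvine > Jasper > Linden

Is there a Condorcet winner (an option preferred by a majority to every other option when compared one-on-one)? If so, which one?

Head-to-head results (7 voters total):
Jasper vs Linden: Jasper wins 4–3.
Jasper vs Irvine: Irvine wins 6–1.
Linden vs Irvine: Irvine wins 5–2.
Irvine beats each rival — Jasper (6–1), Linden (5–2) — so Irvine is the Condorcet winner.

Irvine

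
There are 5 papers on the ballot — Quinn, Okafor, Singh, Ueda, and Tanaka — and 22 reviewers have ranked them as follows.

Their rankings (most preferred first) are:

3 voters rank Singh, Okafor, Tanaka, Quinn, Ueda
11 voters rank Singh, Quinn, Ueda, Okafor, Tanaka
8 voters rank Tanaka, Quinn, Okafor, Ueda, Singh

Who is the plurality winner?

Singh

First-place vote totals:
  Quinn: 0
  Okafor: 0
  Singh: 14
  Ueda: 0
  Tanaka: 8
Singh has the most first-place votes.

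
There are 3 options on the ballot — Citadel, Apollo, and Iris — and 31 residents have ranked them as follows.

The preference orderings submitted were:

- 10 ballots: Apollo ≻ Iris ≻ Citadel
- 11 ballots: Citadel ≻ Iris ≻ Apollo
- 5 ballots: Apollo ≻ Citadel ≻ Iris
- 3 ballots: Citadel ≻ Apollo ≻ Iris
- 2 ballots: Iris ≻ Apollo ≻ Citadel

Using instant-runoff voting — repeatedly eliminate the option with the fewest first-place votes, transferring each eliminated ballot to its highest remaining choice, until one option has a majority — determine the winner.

Apollo

Round 1: Apollo 15, Citadel 14, Iris 2. Iris has the fewest and is eliminated.
Round 2: Apollo 17, Citadel 14. Apollo has a majority.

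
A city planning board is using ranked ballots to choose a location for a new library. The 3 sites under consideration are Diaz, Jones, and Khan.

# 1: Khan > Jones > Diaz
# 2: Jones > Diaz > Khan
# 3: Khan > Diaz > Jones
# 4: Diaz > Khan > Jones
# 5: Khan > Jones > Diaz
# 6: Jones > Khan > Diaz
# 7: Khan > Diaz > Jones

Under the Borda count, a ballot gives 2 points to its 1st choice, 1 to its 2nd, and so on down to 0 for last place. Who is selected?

Borda scores:
  Diaz: 0 + 1 + 1 + 2 + 0 + 0 + 1 = 5
  Jones: 1 + 2 + 0 + 0 + 1 + 2 + 0 = 6
  Khan: 2 + 0 + 2 + 1 + 2 + 1 + 2 = 10
Khan has the highest total.

Khan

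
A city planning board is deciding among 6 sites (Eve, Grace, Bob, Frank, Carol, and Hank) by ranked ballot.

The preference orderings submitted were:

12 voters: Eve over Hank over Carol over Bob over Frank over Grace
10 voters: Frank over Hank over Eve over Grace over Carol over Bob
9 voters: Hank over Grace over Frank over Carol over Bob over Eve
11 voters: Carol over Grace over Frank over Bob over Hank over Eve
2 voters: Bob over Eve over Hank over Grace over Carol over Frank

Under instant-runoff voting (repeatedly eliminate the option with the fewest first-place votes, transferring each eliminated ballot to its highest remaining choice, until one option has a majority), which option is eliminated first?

Grace

Round 1: Eve 12, Carol 11, Frank 10, Hank 9, Bob 2, Grace 0. Grace has the fewest and is eliminated.
Round 2: Eve 12, Carol 11, Frank 10, Hank 9, Bob 2. Bob has the fewest and is eliminated.
Round 3: Eve 14, Carol 11, Frank 10, Hank 9. Hank has the fewest and is eliminated.
Round 4: Frank 19, Eve 14, Carol 11. Carol has the fewest and is eliminated.
Round 5: Frank 30, Eve 14. Frank has a majority.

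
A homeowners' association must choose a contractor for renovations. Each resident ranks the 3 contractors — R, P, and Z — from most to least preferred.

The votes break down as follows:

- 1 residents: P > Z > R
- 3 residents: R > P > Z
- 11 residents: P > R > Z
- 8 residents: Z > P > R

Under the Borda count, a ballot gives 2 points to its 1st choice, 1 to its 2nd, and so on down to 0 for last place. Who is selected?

Borda scores:
  R: 0 + 3·2 + 11·1 + 8·0 = 17
  P: 2 + 3·1 + 11·2 + 8·1 = 35
  Z: 1 + 3·0 + 11·0 + 8·2 = 17
P has the highest total.

P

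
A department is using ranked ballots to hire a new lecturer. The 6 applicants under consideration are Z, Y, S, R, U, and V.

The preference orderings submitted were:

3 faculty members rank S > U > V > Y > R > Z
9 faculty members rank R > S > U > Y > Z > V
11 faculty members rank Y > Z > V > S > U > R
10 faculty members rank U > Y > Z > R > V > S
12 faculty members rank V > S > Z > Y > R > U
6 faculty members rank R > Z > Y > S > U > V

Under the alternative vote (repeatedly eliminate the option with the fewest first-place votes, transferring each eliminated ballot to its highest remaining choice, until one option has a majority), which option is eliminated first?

Round 1: R 15, V 12, Y 11, U 10, S 3, Z 0. Z has the fewest and is eliminated.
Round 2: R 15, V 12, Y 11, U 10, S 3. S has the fewest and is eliminated.
Round 3: R 15, U 13, V 12, Y 11. Y has the fewest and is eliminated.
Round 4: V 23, R 15, U 13. U has the fewest and is eliminated.
Round 5: V 26, R 25. V has a majority.

Z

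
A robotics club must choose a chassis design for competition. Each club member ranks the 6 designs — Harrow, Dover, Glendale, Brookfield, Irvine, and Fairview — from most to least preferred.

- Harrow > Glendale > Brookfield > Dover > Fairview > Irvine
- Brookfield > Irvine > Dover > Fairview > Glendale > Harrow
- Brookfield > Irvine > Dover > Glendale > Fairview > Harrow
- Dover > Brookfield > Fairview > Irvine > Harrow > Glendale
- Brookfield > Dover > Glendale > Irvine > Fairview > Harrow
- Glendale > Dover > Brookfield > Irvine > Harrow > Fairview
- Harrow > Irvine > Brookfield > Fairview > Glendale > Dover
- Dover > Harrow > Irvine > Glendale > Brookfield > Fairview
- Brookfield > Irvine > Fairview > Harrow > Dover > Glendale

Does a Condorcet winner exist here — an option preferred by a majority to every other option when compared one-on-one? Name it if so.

Head-to-head results (9 voters total):
Harrow vs Dover: Dover wins 6–3.
Harrow vs Glendale: Harrow wins 5–4.
Harrow vs Brookfield: Brookfield wins 6–3.
Harrow vs Irvine: Irvine wins 6–3.
Harrow vs Fairview: Fairview wins 5–4.
Dover vs Glendale: Dover wins 6–3.
Dover vs Brookfield: Brookfield wins 6–3.
Dover vs Irvine: Dover wins 5–4.
Dover vs Fairview: Dover wins 7–2.
Glendale vs Brookfield: Brookfield wins 6–3.
Glendale vs Irvine: Irvine wins 6–3.
Glendale vs Fairview: Glendale wins 5–4.
Brookfield vs Irvine: Brookfield wins 7–2.
Brookfield vs Fairview: Brookfield wins 9–0.
Irvine vs Fairview: Irvine wins 7–2.
Brookfield beats each rival — Harrow (6–3), Dover (6–3), Glendale (6–3), Irvine (7–2), Fairview (9–0) — so Brookfield is the Condorcet winner.

Brookfield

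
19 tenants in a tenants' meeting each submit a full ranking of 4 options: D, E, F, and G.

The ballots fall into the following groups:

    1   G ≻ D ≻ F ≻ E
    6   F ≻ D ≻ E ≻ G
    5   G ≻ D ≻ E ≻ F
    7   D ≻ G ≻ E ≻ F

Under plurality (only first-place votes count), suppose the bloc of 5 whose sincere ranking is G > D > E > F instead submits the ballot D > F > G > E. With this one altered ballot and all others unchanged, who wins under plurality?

D

First-place totals with the altered ballot: D 12, E 0, F 6, G 1.
The winner is unchanged: still D.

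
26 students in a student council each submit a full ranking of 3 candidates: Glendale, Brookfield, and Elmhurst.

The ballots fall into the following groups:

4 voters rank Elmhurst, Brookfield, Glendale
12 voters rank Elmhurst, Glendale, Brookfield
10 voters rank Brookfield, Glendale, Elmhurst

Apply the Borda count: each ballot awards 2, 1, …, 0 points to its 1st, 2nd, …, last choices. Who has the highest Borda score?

Elmhurst

Borda scores:
  Glendale: 4·0 + 12·1 + 10·1 = 22
  Brookfield: 4·1 + 12·0 + 10·2 = 24
  Elmhurst: 4·2 + 12·2 + 10·0 = 32
Elmhurst has the highest total.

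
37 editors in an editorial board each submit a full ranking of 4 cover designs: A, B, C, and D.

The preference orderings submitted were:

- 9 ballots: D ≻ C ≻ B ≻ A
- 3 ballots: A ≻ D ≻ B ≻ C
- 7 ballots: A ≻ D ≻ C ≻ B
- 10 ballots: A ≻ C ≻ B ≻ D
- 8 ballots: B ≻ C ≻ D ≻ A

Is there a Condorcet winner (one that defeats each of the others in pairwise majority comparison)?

Yes

Head-to-head results (37 voters total):
A vs B: A wins 20–17.
A vs C: A wins 20–17.
A vs D: A wins 20–17.
B vs C: C wins 26–11.
B vs D: D wins 19–18.
C vs D: D wins 19–18.
A beats each rival — B (20–17), C (20–17), D (20–17) — so A is the Condorcet winner.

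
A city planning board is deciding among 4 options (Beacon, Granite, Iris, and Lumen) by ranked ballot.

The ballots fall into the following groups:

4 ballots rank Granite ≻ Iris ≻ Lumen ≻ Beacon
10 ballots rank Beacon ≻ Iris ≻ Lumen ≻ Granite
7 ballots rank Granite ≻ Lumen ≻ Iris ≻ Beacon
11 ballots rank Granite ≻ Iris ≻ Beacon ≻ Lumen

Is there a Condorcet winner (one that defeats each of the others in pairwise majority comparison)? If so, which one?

Granite

Head-to-head results (32 voters total):
Beacon vs Granite: Granite wins 22–10.
Beacon vs Iris: Iris wins 22–10.
Beacon vs Lumen: Beacon wins 21–11.
Granite vs Iris: Granite wins 22–10.
Granite vs Lumen: Granite wins 22–10.
Iris vs Lumen: Iris wins 25–7.
Granite beats each rival — Beacon (22–10), Iris (22–10), Lumen (22–10) — so Granite is the Condorcet winner.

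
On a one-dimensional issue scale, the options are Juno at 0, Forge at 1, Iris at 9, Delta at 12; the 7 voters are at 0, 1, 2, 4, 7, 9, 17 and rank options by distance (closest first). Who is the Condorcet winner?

With single-peaked preferences on a line, the Condorcet winner is the candidate closest to the median voter.
The median voter (position 4) is closest to Forge at 1.
Check: Forge vs Delta — voters closer to Forge: 4 of 7.

Forge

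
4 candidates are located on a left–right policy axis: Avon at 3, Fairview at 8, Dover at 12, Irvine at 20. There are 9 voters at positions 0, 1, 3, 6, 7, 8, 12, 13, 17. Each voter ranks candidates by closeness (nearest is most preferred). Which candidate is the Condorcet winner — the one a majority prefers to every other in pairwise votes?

With single-peaked preferences on a line, the Condorcet winner is the candidate closest to the median voter.
The median voter (position 7) is closest to Fairview at 8.
Check: Fairview vs Irvine — voters closer to Fairview: 8 of 9.

Fairview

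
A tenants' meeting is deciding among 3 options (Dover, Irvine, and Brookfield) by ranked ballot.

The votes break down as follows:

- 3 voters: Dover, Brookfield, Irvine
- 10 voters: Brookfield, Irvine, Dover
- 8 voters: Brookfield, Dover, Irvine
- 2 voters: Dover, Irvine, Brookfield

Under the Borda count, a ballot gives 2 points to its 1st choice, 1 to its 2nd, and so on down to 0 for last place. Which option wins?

Brookfield

Borda scores:
  Dover: 3·2 + 10·0 + 8·1 + 2·2 = 18
  Irvine: 3·0 + 10·1 + 8·0 + 2·1 = 12
  Brookfield: 3·1 + 10·2 + 8·2 + 2·0 = 39
Brookfield has the highest total.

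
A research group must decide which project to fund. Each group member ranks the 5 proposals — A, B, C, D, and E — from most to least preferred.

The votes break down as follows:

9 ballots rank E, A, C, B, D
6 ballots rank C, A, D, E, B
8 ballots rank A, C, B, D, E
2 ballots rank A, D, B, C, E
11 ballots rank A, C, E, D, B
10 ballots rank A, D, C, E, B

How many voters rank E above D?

Ballots ranking E above D: 9+11 = 20.
Ballots ranking D above E: 6+8+2+10 = 26.
So 20 of 46 voters prefer E to D.

20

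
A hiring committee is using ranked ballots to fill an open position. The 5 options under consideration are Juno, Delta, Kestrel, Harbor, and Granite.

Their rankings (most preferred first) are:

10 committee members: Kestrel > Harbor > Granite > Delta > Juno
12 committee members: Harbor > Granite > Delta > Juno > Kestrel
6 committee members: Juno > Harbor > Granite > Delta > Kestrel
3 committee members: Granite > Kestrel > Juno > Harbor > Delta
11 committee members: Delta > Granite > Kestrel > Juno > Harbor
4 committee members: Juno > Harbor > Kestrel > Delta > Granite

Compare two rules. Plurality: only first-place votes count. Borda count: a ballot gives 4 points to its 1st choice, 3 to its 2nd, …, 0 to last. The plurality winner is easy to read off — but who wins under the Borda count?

Granite

Plurality first-place counts: Juno 10, Delta 11, Kestrel 10, Harbor 12, Granite 3 → Harbor.
Borda totals: Juno 69, Delta 88, Kestrel 79, Harbor 111, Granite 113 → Granite.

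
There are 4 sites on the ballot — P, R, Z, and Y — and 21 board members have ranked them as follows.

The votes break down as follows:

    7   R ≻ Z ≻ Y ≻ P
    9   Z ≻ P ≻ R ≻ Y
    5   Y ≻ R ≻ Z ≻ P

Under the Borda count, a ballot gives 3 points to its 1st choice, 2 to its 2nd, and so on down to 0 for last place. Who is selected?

Borda scores:
  P: 7·0 + 9·2 + 5·0 = 18
  R: 7·3 + 9·1 + 5·2 = 40
  Z: 7·2 + 9·3 + 5·1 = 46
  Y: 7·1 + 9·0 + 5·3 = 22
Z has the highest total.

Z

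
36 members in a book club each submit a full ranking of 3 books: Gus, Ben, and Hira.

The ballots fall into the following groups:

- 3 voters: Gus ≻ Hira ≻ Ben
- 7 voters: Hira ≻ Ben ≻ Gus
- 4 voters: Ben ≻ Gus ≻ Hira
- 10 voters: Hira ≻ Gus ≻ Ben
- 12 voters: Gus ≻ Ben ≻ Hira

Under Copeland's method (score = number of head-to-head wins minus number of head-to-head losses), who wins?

Pairwise results:
  Gus vs Ben: Gus wins 25–11.
  Gus vs Hira: Gus wins 19–17.
  Ben vs Hira: Hira wins 20–16.
Copeland scores (wins − losses):
  Gus: 2 − 0 = 2
  Ben: 0 − 2 = -2
  Hira: 1 − 1 = 0
Gus has the best Copeland score.

Gus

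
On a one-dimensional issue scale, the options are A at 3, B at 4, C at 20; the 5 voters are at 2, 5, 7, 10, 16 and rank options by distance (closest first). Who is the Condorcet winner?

With single-peaked preferences on a line, the Condorcet winner is the candidate closest to the median voter.
The median voter (position 7) is closest to B at 4.
Check: B vs C — voters closer to B: 4 of 5.

B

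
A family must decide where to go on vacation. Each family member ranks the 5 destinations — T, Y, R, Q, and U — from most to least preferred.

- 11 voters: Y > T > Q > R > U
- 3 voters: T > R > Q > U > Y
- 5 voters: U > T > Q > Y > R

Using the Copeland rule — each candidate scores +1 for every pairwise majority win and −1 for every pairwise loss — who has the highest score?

Y

Pairwise results:
  T vs Y: Y wins 11–8.
  T vs R: T wins 19–0.
  T vs Q: T wins 19–0.
  T vs U: T wins 14–5.
  Y vs R: Y wins 16–3.
  Y vs Q: Y wins 11–8.
  Y vs U: Y wins 11–8.
  R vs Q: Q wins 16–3.
  R vs U: R wins 14–5.
  Q vs U: Q wins 14–5.
Copeland scores (wins − losses):
  T: 3 − 1 = 2
  Y: 4 − 0 = 4
  R: 1 − 3 = -2
  Q: 2 − 2 = 0
  U: 0 − 4 = -4
Y has the best Copeland score.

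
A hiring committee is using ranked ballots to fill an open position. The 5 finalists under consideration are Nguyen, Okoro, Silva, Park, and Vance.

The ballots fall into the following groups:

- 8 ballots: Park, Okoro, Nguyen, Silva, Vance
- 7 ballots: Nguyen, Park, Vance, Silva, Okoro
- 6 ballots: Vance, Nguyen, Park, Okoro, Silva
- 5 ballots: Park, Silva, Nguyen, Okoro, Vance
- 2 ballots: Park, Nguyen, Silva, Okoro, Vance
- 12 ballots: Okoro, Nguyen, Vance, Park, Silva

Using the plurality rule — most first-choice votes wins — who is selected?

First-place vote totals:
  Nguyen: 7
  Okoro: 12
  Silva: 0
  Park: 15
  Vance: 6
Park has the most first-place votes.

Park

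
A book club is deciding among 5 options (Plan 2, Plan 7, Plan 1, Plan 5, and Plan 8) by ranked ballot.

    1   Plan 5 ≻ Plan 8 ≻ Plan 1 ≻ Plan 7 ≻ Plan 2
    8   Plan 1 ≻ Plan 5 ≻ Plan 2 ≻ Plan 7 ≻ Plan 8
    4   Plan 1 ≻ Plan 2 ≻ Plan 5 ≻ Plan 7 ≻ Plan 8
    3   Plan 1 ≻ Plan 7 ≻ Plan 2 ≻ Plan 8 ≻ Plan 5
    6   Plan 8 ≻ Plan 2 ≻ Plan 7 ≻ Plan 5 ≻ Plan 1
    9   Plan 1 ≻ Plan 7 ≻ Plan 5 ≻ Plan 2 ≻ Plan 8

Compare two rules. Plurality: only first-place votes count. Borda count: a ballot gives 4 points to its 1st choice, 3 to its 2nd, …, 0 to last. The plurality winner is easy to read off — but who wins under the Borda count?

Plan 1

Plurality first-place counts: Plan 2 0, Plan 7 0, Plan 1 24, Plan 5 1, Plan 8 6 → Plan 1.
Borda totals: Plan 2 61, Plan 7 61, Plan 1 98, Plan 5 60, Plan 8 30 → Plan 1.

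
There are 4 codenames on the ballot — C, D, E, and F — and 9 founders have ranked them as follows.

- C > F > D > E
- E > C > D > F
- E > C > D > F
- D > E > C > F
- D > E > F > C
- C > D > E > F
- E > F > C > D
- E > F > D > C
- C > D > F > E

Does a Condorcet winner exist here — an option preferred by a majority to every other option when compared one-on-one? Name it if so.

Head-to-head results (9 voters total):
C vs D: C wins 6–3.
C vs E: E wins 6–3.
C vs F: C wins 6–3.
D vs E: D wins 5–4.
D vs F: D wins 6–3.
E vs F: E wins 7–2.
No candidate beats all others: C beats D beats E beats C, a majority cycle.

None — there is no Condorcet winner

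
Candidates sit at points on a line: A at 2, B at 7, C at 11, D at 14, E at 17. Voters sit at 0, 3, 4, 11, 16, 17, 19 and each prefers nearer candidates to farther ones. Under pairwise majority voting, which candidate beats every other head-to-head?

With single-peaked preferences on a line, the Condorcet winner is the candidate closest to the median voter.
The median voter (position 11) is closest to C at 11.
Check: C vs D — voters closer to C: 4 of 7.

C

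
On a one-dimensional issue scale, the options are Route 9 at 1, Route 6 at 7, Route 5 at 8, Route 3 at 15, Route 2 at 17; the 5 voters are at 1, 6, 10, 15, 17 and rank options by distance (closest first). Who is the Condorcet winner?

Route 5

With single-peaked preferences on a line, the Condorcet winner is the candidate closest to the median voter.
The median voter (position 10) is closest to Route 5 at 8.
Check: Route 5 vs Route 3 — voters closer to Route 5: 3 of 5.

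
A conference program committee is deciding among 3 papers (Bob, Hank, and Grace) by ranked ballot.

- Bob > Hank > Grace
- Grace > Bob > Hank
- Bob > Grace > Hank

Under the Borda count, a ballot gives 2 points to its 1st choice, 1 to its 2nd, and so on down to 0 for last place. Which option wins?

Borda scores:
  Bob: 2 + 1 + 2 = 5
  Hank: 1 + 0 + 0 = 1
  Grace: 0 + 2 + 1 = 3
Bob has the highest total.

Bob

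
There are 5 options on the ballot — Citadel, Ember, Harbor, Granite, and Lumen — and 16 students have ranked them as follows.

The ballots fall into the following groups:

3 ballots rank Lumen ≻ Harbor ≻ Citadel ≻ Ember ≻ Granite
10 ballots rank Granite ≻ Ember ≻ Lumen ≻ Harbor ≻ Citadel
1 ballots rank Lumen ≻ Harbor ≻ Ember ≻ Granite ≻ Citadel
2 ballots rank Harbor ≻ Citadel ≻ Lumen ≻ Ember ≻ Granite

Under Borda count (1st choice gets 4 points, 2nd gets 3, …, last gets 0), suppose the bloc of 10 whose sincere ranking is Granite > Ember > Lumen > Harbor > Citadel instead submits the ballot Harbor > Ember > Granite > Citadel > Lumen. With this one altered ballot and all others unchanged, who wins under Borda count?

Harbor

Borda totals with the altered ballot: Citadel 22, Ember 37, Harbor 60, Granite 21, Lumen 20.
The switch changes the winner from Granite to Harbor.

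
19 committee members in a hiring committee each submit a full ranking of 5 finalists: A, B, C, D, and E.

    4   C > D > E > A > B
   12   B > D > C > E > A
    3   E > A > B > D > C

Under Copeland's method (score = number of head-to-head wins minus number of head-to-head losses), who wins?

B

Pairwise results:
  A vs B: B wins 12–7.
  A vs C: C wins 16–3.
  A vs D: D wins 16–3.
  A vs E: E wins 19–0.
  B vs C: B wins 15–4.
  B vs D: B wins 15–4.
  B vs E: B wins 12–7.
  C vs D: D wins 15–4.
  C vs E: C wins 16–3.
  D vs E: D wins 16–3.
Copeland scores (wins − losses):
  A: 0 − 4 = -4
  B: 4 − 0 = 4
  C: 2 − 2 = 0
  D: 3 − 1 = 2
  E: 1 − 3 = -2
B has the best Copeland score.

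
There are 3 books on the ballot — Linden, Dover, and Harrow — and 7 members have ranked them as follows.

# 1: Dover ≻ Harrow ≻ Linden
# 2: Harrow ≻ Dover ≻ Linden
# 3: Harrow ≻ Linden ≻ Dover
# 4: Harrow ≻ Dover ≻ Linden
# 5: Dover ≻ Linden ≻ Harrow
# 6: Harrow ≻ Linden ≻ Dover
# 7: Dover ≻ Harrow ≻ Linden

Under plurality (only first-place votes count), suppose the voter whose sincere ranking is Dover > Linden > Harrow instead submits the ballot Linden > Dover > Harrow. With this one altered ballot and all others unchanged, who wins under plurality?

Harrow

First-place totals with the altered ballot: Linden 1, Dover 2, Harrow 4.
The winner is unchanged: still Harrow.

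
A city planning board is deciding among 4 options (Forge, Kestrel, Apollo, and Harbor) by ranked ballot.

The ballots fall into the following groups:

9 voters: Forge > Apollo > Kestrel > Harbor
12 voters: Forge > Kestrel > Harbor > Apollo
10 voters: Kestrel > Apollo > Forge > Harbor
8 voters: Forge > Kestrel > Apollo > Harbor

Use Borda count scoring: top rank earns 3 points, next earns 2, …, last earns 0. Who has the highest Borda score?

Forge

Borda scores:
  Forge: 9·3 + 12·3 + 10·1 + 8·3 = 97
  Kestrel: 9·1 + 12·2 + 10·3 + 8·2 = 79
  Apollo: 9·2 + 12·0 + 10·2 + 8·1 = 46
  Harbor: 9·0 + 12·1 + 10·0 + 8·0 = 12
Forge has the highest total.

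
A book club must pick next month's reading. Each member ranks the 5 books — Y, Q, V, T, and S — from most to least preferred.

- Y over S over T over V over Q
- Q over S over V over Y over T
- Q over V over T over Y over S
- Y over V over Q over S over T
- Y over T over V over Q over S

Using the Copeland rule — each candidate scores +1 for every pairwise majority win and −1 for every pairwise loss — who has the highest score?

Pairwise results:
  Y vs Q: Y wins 3–2.
  Y vs V: Y wins 3–2.
  Y vs T: Y wins 4–1.
  Y vs S: Y wins 4–1.
  Q vs V: V wins 3–2.
  Q vs T: Q wins 3–2.
  Q vs S: Q wins 4–1.
  V vs T: V wins 3–2.
  V vs S: V wins 3–2.
  T vs S: S wins 3–2.
Copeland scores (wins − losses):
  Y: 4 − 0 = 4
  Q: 2 − 2 = 0
  V: 3 − 1 = 2
  T: 0 − 4 = -4
  S: 1 − 3 = -2
Y has the best Copeland score.

Y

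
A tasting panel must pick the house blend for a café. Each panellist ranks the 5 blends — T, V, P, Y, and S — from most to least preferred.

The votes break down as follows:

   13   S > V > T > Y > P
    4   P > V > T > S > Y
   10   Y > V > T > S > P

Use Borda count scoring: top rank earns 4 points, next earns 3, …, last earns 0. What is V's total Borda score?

Borda scores:
  T: 13·2 + 4·2 + 10·2 = 54
  V: 13·3 + 4·3 + 10·3 = 81
  P: 13·0 + 4·4 + 10·0 = 16
  Y: 13·1 + 4·0 + 10·4 = 53
  S: 13·4 + 4·1 + 10·1 = 66

81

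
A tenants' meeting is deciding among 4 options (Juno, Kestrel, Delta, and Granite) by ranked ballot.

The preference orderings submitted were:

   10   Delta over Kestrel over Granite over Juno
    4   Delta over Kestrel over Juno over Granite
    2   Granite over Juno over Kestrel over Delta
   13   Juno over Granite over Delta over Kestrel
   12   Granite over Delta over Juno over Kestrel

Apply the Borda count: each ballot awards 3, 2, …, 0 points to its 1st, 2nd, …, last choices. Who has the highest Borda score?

Delta

Borda scores:
  Juno: 10·0 + 4·1 + 2·2 + 13·3 + 12·1 = 59
  Kestrel: 10·2 + 4·2 + 2·1 + 13·0 + 12·0 = 30
  Delta: 10·3 + 4·3 + 2·0 + 13·1 + 12·2 = 79
  Granite: 10·1 + 4·0 + 2·3 + 13·2 + 12·3 = 78
Delta has the highest total.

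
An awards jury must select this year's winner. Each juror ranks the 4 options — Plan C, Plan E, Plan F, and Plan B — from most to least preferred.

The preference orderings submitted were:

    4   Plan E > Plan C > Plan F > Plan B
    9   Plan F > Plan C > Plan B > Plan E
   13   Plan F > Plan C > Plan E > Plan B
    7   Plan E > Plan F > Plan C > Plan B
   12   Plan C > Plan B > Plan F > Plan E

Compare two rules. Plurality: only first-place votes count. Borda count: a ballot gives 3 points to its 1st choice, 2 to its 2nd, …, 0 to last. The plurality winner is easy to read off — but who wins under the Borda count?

Plurality first-place counts: Plan C 12, Plan E 11, Plan F 22, Plan B 0 → Plan F.
Borda totals: Plan C 95, Plan E 46, Plan F 96, Plan B 33 → Plan F.

Plan F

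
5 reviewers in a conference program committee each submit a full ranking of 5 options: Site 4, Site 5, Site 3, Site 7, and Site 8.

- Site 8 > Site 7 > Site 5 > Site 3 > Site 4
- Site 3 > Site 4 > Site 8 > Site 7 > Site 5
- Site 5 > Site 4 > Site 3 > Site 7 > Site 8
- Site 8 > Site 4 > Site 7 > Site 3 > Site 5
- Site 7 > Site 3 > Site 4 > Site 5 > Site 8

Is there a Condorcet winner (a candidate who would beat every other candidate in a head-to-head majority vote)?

Head-to-head results (5 voters total):
Site 4 vs Site 5: Site 4 wins 3–2.
Site 4 vs Site 3: Site 3 wins 3–2.
Site 4 vs Site 7: Site 4 wins 3–2.
Site 4 vs Site 8: Site 4 wins 3–2.
Site 5 vs Site 3: Site 3 wins 3–2.
Site 5 vs Site 7: Site 7 wins 4–1.
Site 5 vs Site 8: Site 8 wins 3–2.
Site 3 vs Site 7: Site 7 wins 3–2.
Site 3 vs Site 8: Site 3 wins 3–2.
Site 7 vs Site 8: Site 8 wins 3–2.
No candidate beats all others: Site 4 beats Site 7 beats Site 3 beats Site 4, a majority cycle.

No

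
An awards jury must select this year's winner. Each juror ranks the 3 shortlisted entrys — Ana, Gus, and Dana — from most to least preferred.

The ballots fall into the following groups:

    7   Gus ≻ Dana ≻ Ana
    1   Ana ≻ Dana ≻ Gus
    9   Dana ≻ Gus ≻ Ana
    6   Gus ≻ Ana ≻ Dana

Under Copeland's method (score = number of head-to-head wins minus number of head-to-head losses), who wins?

Gus

Pairwise results:
  Ana vs Gus: Gus wins 22–1.
  Ana vs Dana: Dana wins 16–7.
  Gus vs Dana: Gus wins 13–10.
Copeland scores (wins − losses):
  Ana: 0 − 2 = -2
  Gus: 2 − 0 = 2
  Dana: 1 − 1 = 0
Gus has the best Copeland score.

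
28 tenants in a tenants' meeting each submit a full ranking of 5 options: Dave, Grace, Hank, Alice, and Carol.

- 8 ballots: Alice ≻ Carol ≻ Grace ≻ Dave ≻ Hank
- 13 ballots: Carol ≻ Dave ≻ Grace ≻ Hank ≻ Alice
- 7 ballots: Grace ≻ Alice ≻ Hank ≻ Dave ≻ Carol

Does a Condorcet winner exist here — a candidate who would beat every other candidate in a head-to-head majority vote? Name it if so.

Head-to-head results (28 voters total):
Dave vs Grace: Grace wins 15–13.
Dave vs Hank: Dave wins 21–7.
Dave vs Alice: Alice wins 15–13.
Dave vs Carol: Carol wins 21–7.
Grace vs Hank: Grace wins 28–0.
Grace vs Alice: Grace wins 20–8.
Grace vs Carol: Carol wins 21–7.
Hank vs Alice: Alice wins 15–13.
Hank vs Carol: Carol wins 21–7.
Alice vs Carol: Alice wins 15–13.
No candidate beats all others: Grace beats Alice beats Carol beats Grace, a majority cycle.

No Condorcet winner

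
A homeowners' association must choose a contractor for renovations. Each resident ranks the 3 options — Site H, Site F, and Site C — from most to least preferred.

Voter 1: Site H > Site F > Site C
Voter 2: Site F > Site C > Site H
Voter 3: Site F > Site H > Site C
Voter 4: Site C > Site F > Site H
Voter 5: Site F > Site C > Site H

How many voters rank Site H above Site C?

2

Ballots ranking Site H above Site C: 2.
Ballots ranking Site C above Site H: 3.
So 2 of 5 voters prefer Site H to Site C.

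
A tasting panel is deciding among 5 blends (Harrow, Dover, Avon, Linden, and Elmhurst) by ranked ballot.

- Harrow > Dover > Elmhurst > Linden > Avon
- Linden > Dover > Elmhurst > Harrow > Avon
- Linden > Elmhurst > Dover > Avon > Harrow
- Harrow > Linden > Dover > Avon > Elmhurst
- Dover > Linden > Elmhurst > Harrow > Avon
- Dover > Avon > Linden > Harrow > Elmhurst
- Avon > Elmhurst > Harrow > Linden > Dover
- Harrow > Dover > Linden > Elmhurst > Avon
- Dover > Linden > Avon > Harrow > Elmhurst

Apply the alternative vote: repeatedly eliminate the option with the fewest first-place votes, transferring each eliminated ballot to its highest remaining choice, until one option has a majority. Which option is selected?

Round 1: Harrow 3, Dover 3, Linden 2, Avon 1, Elmhurst 0. Elmhurst has the fewest and is eliminated.
Round 2: Harrow 3, Dover 3, Linden 2, Avon 1. Avon has the fewest and is eliminated.
Round 3: Harrow 4, Dover 3, Linden 2. Linden has the fewest and is eliminated.
Round 4: Dover 5, Harrow 4. Dover has a majority.

Dover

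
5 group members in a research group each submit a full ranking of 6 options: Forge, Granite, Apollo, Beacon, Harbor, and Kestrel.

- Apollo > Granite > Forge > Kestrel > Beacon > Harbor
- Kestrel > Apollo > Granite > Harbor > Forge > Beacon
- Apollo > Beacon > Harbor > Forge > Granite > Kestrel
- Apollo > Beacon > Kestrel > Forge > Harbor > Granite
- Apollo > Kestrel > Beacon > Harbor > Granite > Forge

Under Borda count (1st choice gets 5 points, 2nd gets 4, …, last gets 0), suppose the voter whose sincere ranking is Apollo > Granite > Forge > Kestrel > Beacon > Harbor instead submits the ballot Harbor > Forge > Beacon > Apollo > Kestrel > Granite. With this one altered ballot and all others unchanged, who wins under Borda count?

Borda totals with the altered ballot: Forge 9, Granite 5, Apollo 21, Beacon 14, Harbor 13, Kestrel 13.
The winner is unchanged: still Apollo.

Apollo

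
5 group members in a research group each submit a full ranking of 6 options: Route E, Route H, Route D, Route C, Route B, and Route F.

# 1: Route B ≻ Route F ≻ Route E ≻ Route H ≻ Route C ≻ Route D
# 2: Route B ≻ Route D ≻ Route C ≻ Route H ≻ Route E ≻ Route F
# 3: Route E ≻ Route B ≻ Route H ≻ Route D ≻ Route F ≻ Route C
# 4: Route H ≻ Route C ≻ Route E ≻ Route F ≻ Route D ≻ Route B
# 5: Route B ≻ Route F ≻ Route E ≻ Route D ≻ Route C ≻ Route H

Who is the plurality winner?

Route B

First-place vote totals:
  Route E: 1
  Route H: 1
  Route D: 0
  Route C: 0
  Route B: 3
  Route F: 0
Route B has the most first-place votes.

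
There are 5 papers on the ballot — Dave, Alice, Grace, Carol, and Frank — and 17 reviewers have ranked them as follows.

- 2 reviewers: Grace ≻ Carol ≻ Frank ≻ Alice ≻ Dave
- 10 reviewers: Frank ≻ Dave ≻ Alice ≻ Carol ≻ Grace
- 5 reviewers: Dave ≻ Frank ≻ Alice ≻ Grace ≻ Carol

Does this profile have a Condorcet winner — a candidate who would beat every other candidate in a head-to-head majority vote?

Head-to-head results (17 voters total):
Dave vs Alice: Dave wins 15–2.
Dave vs Grace: Dave wins 15–2.
Dave vs Carol: Dave wins 15–2.
Dave vs Frank: Frank wins 12–5.
Alice vs Grace: Alice wins 15–2.
Alice vs Carol: Alice wins 15–2.
Alice vs Frank: Frank wins 17–0.
Grace vs Carol: Carol wins 10–7.
Grace vs Frank: Frank wins 15–2.
Carol vs Frank: Frank wins 15–2.
Frank beats each rival — Dave (12–5), Alice (17–0), Grace (15–2), Carol (15–2) — so Frank is the Condorcet winner.

Yes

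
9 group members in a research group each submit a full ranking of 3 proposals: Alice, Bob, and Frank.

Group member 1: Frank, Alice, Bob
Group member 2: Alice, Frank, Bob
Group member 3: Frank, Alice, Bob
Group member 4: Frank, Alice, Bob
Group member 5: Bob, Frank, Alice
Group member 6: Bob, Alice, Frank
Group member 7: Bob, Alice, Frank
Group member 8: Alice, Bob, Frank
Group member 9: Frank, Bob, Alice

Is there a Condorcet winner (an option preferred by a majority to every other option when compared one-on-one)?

Head-to-head results (9 voters total):
Alice vs Bob: Alice wins 5–4.
Alice vs Frank: Frank wins 5–4.
Bob vs Frank: Frank wins 5–4.
Frank beats each rival — Alice (5–4), Bob (5–4) — so Frank is the Condorcet winner.

Yes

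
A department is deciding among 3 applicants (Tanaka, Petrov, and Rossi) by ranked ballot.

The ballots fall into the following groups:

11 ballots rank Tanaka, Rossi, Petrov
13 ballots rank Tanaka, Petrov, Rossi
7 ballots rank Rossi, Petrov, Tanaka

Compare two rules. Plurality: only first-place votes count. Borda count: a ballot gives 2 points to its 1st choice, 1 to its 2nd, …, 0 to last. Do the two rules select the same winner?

Yes

Plurality first-place counts: Tanaka 24, Petrov 0, Rossi 7 → Tanaka.
Borda totals: Tanaka 48, Petrov 20, Rossi 25 → Tanaka.
The two rules agree on Tanaka.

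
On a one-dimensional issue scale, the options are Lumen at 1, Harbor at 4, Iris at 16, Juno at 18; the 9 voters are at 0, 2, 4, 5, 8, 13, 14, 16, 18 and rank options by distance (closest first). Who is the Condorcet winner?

With single-peaked preferences on a line, the Condorcet winner is the candidate closest to the median voter.
The median voter (position 8) is closest to Harbor at 4.
Check: Harbor vs Iris — voters closer to Harbor: 5 of 9.

Harbor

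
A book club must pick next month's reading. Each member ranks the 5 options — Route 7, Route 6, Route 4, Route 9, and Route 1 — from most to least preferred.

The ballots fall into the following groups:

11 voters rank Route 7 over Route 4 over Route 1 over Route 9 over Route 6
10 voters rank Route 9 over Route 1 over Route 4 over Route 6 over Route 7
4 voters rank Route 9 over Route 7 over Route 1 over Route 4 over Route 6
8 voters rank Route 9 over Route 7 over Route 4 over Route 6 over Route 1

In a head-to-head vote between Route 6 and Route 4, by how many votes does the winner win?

33

Ballots ranking Route 6 above Route 4: 0.
Ballots ranking Route 4 above Route 6: 11+10+4+8 = 33.
Route 4 wins 33–0, a margin of 33.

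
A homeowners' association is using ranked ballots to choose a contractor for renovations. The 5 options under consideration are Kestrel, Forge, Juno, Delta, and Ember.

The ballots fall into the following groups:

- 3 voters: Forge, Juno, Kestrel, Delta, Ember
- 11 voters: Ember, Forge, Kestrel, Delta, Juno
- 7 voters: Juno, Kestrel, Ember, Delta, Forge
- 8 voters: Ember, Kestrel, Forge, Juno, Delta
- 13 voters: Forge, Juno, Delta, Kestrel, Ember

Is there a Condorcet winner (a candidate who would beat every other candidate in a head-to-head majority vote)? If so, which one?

Head-to-head results (42 voters total):
Kestrel vs Forge: Forge wins 27–15.
Kestrel vs Juno: Juno wins 23–19.
Kestrel vs Delta: Kestrel wins 29–13.
Kestrel vs Ember: Kestrel wins 23–19.
Forge vs Juno: Forge wins 35–7.
Forge vs Delta: Forge wins 35–7.
Forge vs Ember: Ember wins 26–16.
Juno vs Delta: Juno wins 31–11.
Juno vs Ember: Juno wins 23–19.
Delta vs Ember: Ember wins 26–16.
No candidate beats all others: Kestrel beats Ember beats Forge beats Kestrel, a majority cycle.

No Condorcet winner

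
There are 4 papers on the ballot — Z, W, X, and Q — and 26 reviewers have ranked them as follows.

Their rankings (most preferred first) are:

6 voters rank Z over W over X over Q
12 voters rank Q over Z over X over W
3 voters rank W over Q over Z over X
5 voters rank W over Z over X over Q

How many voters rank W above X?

14

Ballots ranking W above X: 6+3+5 = 14.
Ballots ranking X above W: 12.
So 14 of 26 voters prefer W to X.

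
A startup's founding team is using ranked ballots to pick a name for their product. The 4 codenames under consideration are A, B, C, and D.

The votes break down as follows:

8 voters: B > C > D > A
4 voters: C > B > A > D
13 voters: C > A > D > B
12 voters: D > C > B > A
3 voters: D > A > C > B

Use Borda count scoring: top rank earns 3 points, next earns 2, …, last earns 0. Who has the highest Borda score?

Borda scores:
  A: 8·0 + 4·1 + 13·2 + 12·0 + 3·2 = 36
  B: 8·3 + 4·2 + 13·0 + 12·1 + 3·0 = 44
  C: 8·2 + 4·3 + 13·3 + 12·2 + 3·1 = 94
  D: 8·1 + 4·0 + 13·1 + 12·3 + 3·3 = 66
C has the highest total.

C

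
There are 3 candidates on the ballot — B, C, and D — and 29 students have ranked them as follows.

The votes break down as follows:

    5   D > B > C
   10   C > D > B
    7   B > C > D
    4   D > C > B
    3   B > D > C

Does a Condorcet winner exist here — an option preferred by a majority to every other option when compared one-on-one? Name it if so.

Head-to-head results (29 voters total):
B vs C: B wins 15–14.
B vs D: D wins 19–10.
C vs D: C wins 17–12.
No candidate beats all others: B beats C beats D beats B, a majority cycle.

No Condorcet winner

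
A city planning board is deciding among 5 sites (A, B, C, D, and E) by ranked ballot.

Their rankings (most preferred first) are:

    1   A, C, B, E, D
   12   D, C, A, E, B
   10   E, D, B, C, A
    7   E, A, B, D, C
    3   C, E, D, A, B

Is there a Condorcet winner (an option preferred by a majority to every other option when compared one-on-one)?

Head-to-head results (33 voters total):
A vs B: A wins 23–10.
A vs C: C wins 25–8.
A vs D: D wins 25–8.
A vs E: E wins 20–13.
B vs C: B wins 17–16.
B vs D: D wins 25–8.
B vs E: E wins 32–1.
C vs D: D wins 29–4.
C vs E: E wins 17–16.
D vs E: E wins 21–12.
E beats each rival — A (20–13), B (32–1), C (17–16), D (21–12) — so E is the Condorcet winner.

Yes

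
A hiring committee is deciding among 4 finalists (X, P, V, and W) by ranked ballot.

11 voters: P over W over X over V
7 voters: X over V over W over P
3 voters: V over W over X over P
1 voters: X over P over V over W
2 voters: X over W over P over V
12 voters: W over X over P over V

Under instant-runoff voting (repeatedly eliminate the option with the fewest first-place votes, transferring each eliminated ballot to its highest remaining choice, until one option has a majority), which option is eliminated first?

V

Round 1: W 12, P 11, X 10, V 3. V has the fewest and is eliminated.
Round 2: W 15, P 11, X 10. X has the fewest and is eliminated.
Round 3: W 24, P 12. W has a majority.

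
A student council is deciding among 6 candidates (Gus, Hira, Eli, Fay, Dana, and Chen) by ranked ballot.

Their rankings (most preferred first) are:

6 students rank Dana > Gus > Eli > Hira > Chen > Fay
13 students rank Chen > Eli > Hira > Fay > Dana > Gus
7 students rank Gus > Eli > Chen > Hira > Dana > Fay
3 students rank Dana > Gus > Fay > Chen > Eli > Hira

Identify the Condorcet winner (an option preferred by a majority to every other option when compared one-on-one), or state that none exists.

Head-to-head results (29 voters total):
Gus vs Hira: Gus wins 16–13.
Gus vs Eli: Gus wins 16–13.
Gus vs Fay: Gus wins 16–13.
Gus vs Dana: Dana wins 22–7.
Gus vs Chen: Gus wins 16–13.
Hira vs Eli: Eli wins 29–0.
Hira vs Fay: Hira wins 26–3.
Hira vs Dana: Hira wins 20–9.
Hira vs Chen: Chen wins 23–6.
Eli vs Fay: Eli wins 26–3.
Eli vs Dana: Eli wins 20–9.
Eli vs Chen: Chen wins 16–13.
Fay vs Dana: Dana wins 16–13.
Fay vs Chen: Chen wins 26–3.
Dana vs Chen: Chen wins 20–9.
No candidate beats all others: Gus beats Hira beats Dana beats Gus, a majority cycle.

None — there is no Condorcet winner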